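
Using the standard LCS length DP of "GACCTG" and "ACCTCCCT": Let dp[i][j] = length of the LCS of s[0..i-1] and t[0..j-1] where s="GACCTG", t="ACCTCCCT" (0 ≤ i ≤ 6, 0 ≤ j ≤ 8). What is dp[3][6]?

2

   ''  A  C  C  T  C  C  C  T
''  0  0  0  0  0  0  0  0  0
 G  0  0  0  0  0  0  0  0  0
 A  0  1  1  1  1  1  1  1  1
 C  0  1  2  2  2  2  2  2  2
 C  0  1  2  3  3  3  3  3  3
 T  0  1  2  3  4  4  4  4  4
 G  0  1  2  3  4  4  4  4  4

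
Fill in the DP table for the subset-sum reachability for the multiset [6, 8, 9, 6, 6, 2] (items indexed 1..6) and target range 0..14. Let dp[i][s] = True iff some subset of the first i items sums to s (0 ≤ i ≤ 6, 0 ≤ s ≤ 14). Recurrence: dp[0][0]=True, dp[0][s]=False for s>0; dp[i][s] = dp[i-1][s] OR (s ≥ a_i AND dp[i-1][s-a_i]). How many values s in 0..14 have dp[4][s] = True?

i\s   0   1   2   3   4   5   6   7   8   9  10  11  12  13  14
  0   T   F   F   F   F   F   F   F   F   F   F   F   F   F   F
  1   T   F   F   F   F   F   T   F   F   F   F   F   F   F   F
  2   T   F   F   F   F   F   T   F   T   F   F   F   F   F   T
  3   T   F   F   F   F   F   T   F   T   T   F   F   F   F   T
  4   T   F   F   F   F   F   T   F   T   T   F   F   T   F   T
  5   T   F   F   F   F   F   T   F   T   T   F   F   T   F   T
  6   T   F   T   F   F   F   T   F   T   T   T   T   T   F   T

6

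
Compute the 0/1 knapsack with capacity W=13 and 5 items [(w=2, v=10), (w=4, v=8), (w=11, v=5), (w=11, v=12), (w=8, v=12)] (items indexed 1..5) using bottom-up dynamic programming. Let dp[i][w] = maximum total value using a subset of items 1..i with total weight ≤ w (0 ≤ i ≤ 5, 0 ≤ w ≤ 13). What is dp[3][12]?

i\w   0   1   2   3   4   5   6   7   8   9  10  11  12  13
  0   0   0   0   0   0   0   0   0   0   0   0   0   0   0
  1   0   0  10  10  10  10  10  10  10  10  10  10  10  10
  2   0   0  10  10  10  10  18  18  18  18  18  18  18  18
  3   0   0  10  10  10  10  18  18  18  18  18  18  18  18
  4   0   0  10  10  10  10  18  18  18  18  18  18  18  22
  5   0   0  10  10  10  10  18  18  18  18  22  22  22  22

18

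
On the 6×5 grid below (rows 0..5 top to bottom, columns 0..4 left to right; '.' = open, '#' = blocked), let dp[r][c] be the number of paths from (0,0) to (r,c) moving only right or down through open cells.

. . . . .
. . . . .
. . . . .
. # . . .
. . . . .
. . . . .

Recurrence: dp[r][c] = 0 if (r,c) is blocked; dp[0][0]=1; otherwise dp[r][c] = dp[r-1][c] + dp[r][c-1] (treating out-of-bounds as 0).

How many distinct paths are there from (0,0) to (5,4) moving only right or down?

86

r\c   0   1   2   3   4
  0   1   1   1   1   1
  1   1   2   3   4   5
  2   1   3   6  10  15
  3   1   0   6  16  31
  4   1   1   7  23  54
  5   1   2   9  32  86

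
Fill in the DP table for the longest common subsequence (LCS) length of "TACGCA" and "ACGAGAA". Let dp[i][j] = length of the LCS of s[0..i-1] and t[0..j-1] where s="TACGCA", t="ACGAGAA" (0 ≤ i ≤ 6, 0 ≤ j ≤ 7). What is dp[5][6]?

3

   ''  A  C  G  A  G  A  A
''  0  0  0  0  0  0  0  0
 T  0  0  0  0  0  0  0  0
 A  0  1  1  1  1  1  1  1
 C  0  1  2  2  2  2  2  2
 G  0  1  2  3  3  3  3  3
 C  0  1  2  3  3  3  3  3
 A  0  1  2  3  4  4  4  4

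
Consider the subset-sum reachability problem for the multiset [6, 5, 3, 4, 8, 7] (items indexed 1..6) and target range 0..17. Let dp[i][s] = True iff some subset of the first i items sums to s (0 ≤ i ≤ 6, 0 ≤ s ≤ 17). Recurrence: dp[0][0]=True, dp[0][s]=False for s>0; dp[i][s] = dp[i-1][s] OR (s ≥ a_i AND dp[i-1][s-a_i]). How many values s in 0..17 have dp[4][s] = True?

i\s   0   1   2   3   4   5   6   7   8   9  10  11  12  13  14  15  16  17
  0   T   F   F   F   F   F   F   F   F   F   F   F   F   F   F   F   F   F
  1   T   F   F   F   F   F   T   F   F   F   F   F   F   F   F   F   F   F
  2   T   F   F   F   F   T   T   F   F   F   F   T   F   F   F   F   F   F
  3   T   F   F   T   F   T   T   F   T   T   F   T   F   F   T   F   F   F
  4   T   F   F   T   T   T   T   T   T   T   T   T   T   T   T   T   F   F
  5   T   F   F   T   T   T   T   T   T   T   T   T   T   T   T   T   T   T
  6   T   F   F   T   T   T   T   T   T   T   T   T   T   T   T   T   T   T

14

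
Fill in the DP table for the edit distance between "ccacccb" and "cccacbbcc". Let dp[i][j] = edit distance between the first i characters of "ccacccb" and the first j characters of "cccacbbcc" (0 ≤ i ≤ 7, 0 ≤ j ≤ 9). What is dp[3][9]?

   ''  c  c  c  a  c  b  b  c  c
''  0  1  2  3  4  5  6  7  8  9
 c  1  0  1  2  3  4  5  6  7  8
 c  2  1  0  1  2  3  4  5  6  7
 a  3  2  1  1  1  2  3  4  5  6
 c  4  3  2  1  2  1  2  3  4  5
 c  5  4  3  2  2  2  2  3  3  4
 c  6  5  4  3  3  2  3  3  3  3
 b  7  6  5  4  4  3  2  3  4  4

6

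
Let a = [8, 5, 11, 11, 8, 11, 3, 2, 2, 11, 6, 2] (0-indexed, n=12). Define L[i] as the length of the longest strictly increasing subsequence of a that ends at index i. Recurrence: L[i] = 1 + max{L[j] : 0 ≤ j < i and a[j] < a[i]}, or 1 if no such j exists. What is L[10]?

   i    0    1    2    3    4    5    6    7    8    9   10   11
a[i]    8    5   11   11    8   11    3    2    2   11    6    2
L[i]    1    1    2    2    2    3    1    1    1    3    2    1

2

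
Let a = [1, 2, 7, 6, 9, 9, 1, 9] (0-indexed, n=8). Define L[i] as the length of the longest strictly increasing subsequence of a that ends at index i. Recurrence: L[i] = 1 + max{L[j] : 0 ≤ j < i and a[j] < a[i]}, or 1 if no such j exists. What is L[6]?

1

   i    0    1    2    3    4    5    6    7
a[i]    1    2    7    6    9    9    1    9
L[i]    1    2    3    3    4    4    1    4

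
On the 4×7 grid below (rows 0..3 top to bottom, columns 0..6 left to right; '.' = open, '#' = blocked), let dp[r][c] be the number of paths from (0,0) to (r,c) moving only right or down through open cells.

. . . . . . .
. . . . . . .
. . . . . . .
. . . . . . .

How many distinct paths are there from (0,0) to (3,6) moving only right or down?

84

r\c   0   1   2   3   4   5   6
  0   1   1   1   1   1   1   1
  1   1   2   3   4   5   6   7
  2   1   3   6  10  15  21  28
  3   1   4  10  20  35  56  84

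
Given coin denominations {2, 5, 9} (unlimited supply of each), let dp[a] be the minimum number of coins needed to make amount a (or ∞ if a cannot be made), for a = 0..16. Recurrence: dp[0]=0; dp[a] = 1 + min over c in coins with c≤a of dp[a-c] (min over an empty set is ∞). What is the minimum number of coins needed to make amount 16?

 a  0  1  2  3  4  5  6  7  8  9 10 11 12 13 14 15 16
dp  0  -  1  -  2  1  3  2  4  1  2  2  3  3  2  3  3
(- denotes ∞ / unreachable)

3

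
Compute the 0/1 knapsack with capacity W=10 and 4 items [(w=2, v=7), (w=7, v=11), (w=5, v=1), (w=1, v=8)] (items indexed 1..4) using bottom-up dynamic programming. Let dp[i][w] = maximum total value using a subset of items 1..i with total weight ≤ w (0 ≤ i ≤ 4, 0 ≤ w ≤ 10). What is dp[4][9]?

i\w   0   1   2   3   4   5   6   7   8   9  10
  0   0   0   0   0   0   0   0   0   0   0   0
  1   0   0   7   7   7   7   7   7   7   7   7
  2   0   0   7   7   7   7   7  11  11  18  18
  3   0   0   7   7   7   7   7  11  11  18  18
  4   0   8   8  15  15  15  15  15  19  19  26

19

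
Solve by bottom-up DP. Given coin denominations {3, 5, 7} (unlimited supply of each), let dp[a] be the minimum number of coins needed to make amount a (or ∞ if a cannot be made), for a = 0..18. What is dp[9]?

 a  0  1  2  3  4  5  6  7  8  9 10 11 12 13 14 15 16 17 18
dp  0  -  -  1  -  1  2  1  2  3  2  3  2  3  2  3  4  3  4
(- denotes ∞ / unreachable)

3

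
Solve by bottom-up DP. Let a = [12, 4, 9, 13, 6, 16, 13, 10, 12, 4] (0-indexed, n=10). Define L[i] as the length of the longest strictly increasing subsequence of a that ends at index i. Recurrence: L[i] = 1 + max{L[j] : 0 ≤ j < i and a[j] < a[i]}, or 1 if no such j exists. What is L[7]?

3

   i    0    1    2    3    4    5    6    7    8    9
a[i]   12    4    9   13    6   16   13   10   12    4
L[i]    1    1    2    3    2    4    3    3    4    1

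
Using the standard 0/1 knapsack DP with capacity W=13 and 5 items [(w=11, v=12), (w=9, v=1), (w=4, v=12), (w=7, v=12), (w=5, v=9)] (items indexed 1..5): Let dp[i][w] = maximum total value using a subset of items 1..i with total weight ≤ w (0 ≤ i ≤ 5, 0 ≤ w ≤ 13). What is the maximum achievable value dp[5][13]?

i\w   0   1   2   3   4   5   6   7   8   9  10  11  12  13
  0   0   0   0   0   0   0   0   0   0   0   0   0   0   0
  1   0   0   0   0   0   0   0   0   0   0   0  12  12  12
  2   0   0   0   0   0   0   0   0   0   1   1  12  12  12
  3   0   0   0   0  12  12  12  12  12  12  12  12  12  13
  4   0   0   0   0  12  12  12  12  12  12  12  24  24  24
  5   0   0   0   0  12  12  12  12  12  21  21  24  24  24

24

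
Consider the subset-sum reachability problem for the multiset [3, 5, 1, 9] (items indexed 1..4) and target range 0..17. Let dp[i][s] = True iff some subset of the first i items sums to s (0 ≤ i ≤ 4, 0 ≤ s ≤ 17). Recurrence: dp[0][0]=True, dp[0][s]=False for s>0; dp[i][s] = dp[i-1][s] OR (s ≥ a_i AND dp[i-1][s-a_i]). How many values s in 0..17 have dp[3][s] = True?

8

i\s   0   1   2   3   4   5   6   7   8   9  10  11  12  13  14  15  16  17
  0   T   F   F   F   F   F   F   F   F   F   F   F   F   F   F   F   F   F
  1   T   F   F   T   F   F   F   F   F   F   F   F   F   F   F   F   F   F
  2   T   F   F   T   F   T   F   F   T   F   F   F   F   F   F   F   F   F
  3   T   T   F   T   T   T   T   F   T   T   F   F   F   F   F   F   F   F
  4   T   T   F   T   T   T   T   F   T   T   T   F   T   T   T   T   F   T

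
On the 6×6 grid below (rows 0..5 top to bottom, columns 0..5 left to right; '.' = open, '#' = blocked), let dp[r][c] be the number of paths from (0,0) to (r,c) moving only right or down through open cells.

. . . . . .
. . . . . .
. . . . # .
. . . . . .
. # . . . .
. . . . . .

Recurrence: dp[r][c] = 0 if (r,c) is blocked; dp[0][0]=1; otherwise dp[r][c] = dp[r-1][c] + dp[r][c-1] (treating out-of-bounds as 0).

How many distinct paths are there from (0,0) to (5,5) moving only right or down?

r\c   0   1   2   3   4   5
  0   1   1   1   1   1   1
  1   1   2   3   4   5   6
  2   1   3   6  10   0   6
  3   1   4  10  20  20  26
  4   1   0  10  30  50  76
  5   1   1  11  41  91 167

167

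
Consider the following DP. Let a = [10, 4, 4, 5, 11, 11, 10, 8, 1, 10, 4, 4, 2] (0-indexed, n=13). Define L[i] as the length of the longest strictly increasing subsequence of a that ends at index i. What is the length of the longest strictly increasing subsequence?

4

   i    0    1    2    3    4    5    6    7    8    9   10   11   12
a[i]   10    4    4    5   11   11   10    8    1   10    4    4    2
L[i]    1    1    1    2    3    3    3    3    1    4    2    2    2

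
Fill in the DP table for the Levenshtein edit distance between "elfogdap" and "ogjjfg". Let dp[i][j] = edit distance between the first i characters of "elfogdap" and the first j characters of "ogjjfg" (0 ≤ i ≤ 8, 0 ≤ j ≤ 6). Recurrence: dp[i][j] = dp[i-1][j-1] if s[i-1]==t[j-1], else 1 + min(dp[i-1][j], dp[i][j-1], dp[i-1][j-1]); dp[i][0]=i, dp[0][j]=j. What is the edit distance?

   ''  o  g  j  j  f  g
''  0  1  2  3  4  5  6
 e  1  1  2  3  4  5  6
 l  2  2  2  3  4  5  6
 f  3  3  3  3  4  4  5
 o  4  3  4  4  4  5  5
 g  5  4  3  4  5  5  5
 d  6  5  4  4  5  6  6
 a  7  6  5  5  5  6  7
 p  8  7  6  6  6  6  7

7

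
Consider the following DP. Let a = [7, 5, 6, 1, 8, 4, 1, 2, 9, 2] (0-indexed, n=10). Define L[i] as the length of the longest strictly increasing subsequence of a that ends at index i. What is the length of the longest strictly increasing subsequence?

4

   i    0    1    2    3    4    5    6    7    8    9
a[i]    7    5    6    1    8    4    1    2    9    2
L[i]    1    1    2    1    3    2    1    2    4    2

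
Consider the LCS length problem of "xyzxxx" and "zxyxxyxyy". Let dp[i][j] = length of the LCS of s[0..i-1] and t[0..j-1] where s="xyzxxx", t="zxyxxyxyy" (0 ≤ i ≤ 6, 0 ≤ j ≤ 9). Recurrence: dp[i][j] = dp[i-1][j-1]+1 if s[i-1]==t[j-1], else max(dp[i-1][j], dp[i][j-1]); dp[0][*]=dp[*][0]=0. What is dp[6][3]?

2

   ''  z  x  y  x  x  y  x  y  y
''  0  0  0  0  0  0  0  0  0  0
 x  0  0  1  1  1  1  1  1  1  1
 y  0  0  1  2  2  2  2  2  2  2
 z  0  1  1  2  2  2  2  2  2  2
 x  0  1  2  2  3  3  3  3  3  3
 x  0  1  2  2  3  4  4  4  4  4
 x  0  1  2  2  3  4  4  5  5  5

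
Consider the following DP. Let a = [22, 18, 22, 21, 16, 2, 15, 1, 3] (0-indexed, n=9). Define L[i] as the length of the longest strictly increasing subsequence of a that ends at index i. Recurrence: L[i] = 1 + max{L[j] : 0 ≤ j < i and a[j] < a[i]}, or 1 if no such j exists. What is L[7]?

1

   i    0    1    2    3    4    5    6    7    8
a[i]   22   18   22   21   16    2   15    1    3
L[i]    1    1    2    2    1    1    2    1    2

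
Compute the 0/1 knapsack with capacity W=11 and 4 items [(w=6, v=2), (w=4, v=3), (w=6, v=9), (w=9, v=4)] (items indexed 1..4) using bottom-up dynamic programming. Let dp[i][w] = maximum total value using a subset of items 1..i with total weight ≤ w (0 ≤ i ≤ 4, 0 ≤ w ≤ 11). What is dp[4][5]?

3

i\w   0   1   2   3   4   5   6   7   8   9  10  11
  0   0   0   0   0   0   0   0   0   0   0   0   0
  1   0   0   0   0   0   0   2   2   2   2   2   2
  2   0   0   0   0   3   3   3   3   3   3   5   5
  3   0   0   0   0   3   3   9   9   9   9  12  12
  4   0   0   0   0   3   3   9   9   9   9  12  12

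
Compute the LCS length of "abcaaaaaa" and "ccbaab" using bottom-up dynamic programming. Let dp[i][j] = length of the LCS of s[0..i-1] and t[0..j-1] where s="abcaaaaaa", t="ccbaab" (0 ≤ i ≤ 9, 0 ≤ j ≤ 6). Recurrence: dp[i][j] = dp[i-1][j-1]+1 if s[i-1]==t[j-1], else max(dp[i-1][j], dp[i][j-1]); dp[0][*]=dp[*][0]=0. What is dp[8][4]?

2

   ''  c  c  b  a  a  b
''  0  0  0  0  0  0  0
 a  0  0  0  0  1  1  1
 b  0  0  0  1  1  1  2
 c  0  1  1  1  1  1  2
 a  0  1  1  1  2  2  2
 a  0  1  1  1  2  3  3
 a  0  1  1  1  2  3  3
 a  0  1  1  1  2  3  3
 a  0  1  1  1  2  3  3
 a  0  1  1  1  2  3  3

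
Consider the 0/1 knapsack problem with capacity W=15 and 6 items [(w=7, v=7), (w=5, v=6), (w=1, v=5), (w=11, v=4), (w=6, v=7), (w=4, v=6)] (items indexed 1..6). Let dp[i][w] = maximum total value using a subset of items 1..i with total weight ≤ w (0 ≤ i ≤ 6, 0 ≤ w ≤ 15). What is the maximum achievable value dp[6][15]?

i\w   0   1   2   3   4   5   6   7   8   9  10  11  12  13  14  15
  0   0   0   0   0   0   0   0   0   0   0   0   0   0   0   0   0
  1   0   0   0   0   0   0   0   7   7   7   7   7   7   7   7   7
  2   0   0   0   0   0   6   6   7   7   7   7   7  13  13  13  13
  3   0   5   5   5   5   6  11  11  12  12  12  12  13  18  18  18
  4   0   5   5   5   5   6  11  11  12  12  12  12  13  18  18  18
  5   0   5   5   5   5   6  11  12  12  12  12  13  18  18  19  19
  6   0   5   5   5   6  11  11  12  12  12  17  18  18  18  19  19

19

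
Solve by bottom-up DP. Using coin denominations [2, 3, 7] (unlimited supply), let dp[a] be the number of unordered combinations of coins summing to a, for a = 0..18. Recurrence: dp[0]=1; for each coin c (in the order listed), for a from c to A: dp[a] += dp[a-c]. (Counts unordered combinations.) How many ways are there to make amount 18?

7

after  coin     0     1     2     3     4     5     6     7     8     9    10    11    12    13    14    15    16    17    18
          2     1     0     1     0     1     0     1     0     1     0     1     0     1     0     1     0     1     0     1
          3     1     0     1     1     1     1     2     1     2     2     2     2     3     2     3     3     3     3     4
          7     1     0     1     1     1     1     2     2     2     3     3     3     4     4     5     5     6     6     7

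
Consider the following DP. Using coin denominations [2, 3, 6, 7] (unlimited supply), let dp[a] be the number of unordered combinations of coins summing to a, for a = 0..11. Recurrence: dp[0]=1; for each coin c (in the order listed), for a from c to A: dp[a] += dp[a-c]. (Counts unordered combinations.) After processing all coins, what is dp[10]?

4

after  coin     0     1     2     3     4     5     6     7     8     9    10    11
          2     1     0     1     0     1     0     1     0     1     0     1     0
          3     1     0     1     1     1     1     2     1     2     2     2     2
          6     1     0     1     1     1     1     3     1     3     3     3     3
          7     1     0     1     1     1     1     3     2     3     4     4     4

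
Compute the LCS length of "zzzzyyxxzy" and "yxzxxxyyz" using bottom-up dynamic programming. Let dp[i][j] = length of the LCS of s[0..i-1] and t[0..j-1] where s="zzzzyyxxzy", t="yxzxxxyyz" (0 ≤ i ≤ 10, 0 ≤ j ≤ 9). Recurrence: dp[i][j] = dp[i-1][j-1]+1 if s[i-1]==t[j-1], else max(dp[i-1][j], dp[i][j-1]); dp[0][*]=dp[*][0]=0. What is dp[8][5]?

   ''  y  x  z  x  x  x  y  y  z
''  0  0  0  0  0  0  0  0  0  0
 z  0  0  0  1  1  1  1  1  1  1
 z  0  0  0  1  1  1  1  1  1  2
 z  0  0  0  1  1  1  1  1  1  2
 z  0  0  0  1  1  1  1  1  1  2
 y  0  1  1  1  1  1  1  2  2  2
 y  0  1  1  1  1  1  1  2  3  3
 x  0  1  2  2  2  2  2  2  3  3
 x  0  1  2  2  3  3  3  3  3  3
 z  0  1  2  3  3  3  3  3  3  4
 y  0  1  2  3  3  3  3  4  4  4

3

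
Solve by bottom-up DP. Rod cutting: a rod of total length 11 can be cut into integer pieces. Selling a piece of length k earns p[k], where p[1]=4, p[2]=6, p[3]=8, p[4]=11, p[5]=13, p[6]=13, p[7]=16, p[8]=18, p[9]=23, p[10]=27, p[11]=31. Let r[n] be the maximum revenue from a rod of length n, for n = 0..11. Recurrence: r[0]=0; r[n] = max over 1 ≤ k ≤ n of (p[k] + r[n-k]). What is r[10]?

40

   n    0    1    2    3    4    5    6    7    8    9   10   11
r[n]    0    4    8   12   16   20   24   28   32   36   40   44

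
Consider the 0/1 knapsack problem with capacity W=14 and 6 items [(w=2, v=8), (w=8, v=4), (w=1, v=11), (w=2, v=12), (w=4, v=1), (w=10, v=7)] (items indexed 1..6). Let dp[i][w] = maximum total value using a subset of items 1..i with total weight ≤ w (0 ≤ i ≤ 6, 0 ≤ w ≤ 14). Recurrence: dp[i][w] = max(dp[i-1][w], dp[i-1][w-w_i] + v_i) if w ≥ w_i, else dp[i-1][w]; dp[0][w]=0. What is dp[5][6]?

31

i\w   0   1   2   3   4   5   6   7   8   9  10  11  12  13  14
  0   0   0   0   0   0   0   0   0   0   0   0   0   0   0   0
  1   0   0   8   8   8   8   8   8   8   8   8   8   8   8   8
  2   0   0   8   8   8   8   8   8   8   8  12  12  12  12  12
  3   0  11  11  19  19  19  19  19  19  19  19  23  23  23  23
  4   0  11  12  23  23  31  31  31  31  31  31  31  31  35  35
  5   0  11  12  23  23  31  31  31  31  32  32  32  32  35  35
  6   0  11  12  23  23  31  31  31  31  32  32  32  32  35  35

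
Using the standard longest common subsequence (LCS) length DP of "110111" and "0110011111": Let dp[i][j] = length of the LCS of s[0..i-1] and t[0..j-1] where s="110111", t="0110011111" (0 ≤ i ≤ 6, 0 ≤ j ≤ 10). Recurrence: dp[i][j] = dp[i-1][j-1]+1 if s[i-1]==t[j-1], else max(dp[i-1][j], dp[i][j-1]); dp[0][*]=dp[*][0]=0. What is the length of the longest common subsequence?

   ''  0  1  1  0  0  1  1  1  1  1
''  0  0  0  0  0  0  0  0  0  0  0
 1  0  0  1  1  1  1  1  1  1  1  1
 1  0  0  1  2  2  2  2  2  2  2  2
 0  0  1  1  2  3  3  3  3  3  3  3
 1  0  1  2  2  3  3  4  4  4  4  4
 1  0  1  2  3  3  3  4  5  5  5  5
 1  0  1  2  3  3  3  4  5  6  6  6

6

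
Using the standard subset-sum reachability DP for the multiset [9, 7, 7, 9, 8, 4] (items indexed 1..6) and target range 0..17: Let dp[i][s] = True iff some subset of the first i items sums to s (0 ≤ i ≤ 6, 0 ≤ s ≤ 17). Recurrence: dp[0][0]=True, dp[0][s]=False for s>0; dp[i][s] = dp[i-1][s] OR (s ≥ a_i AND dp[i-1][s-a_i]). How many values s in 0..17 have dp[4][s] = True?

5

i\s   0   1   2   3   4   5   6   7   8   9  10  11  12  13  14  15  16  17
  0   T   F   F   F   F   F   F   F   F   F   F   F   F   F   F   F   F   F
  1   T   F   F   F   F   F   F   F   F   T   F   F   F   F   F   F   F   F
  2   T   F   F   F   F   F   F   T   F   T   F   F   F   F   F   F   T   F
  3   T   F   F   F   F   F   F   T   F   T   F   F   F   F   T   F   T   F
  4   T   F   F   F   F   F   F   T   F   T   F   F   F   F   T   F   T   F
  5   T   F   F   F   F   F   F   T   T   T   F   F   F   F   T   T   T   T
  6   T   F   F   F   T   F   F   T   T   T   F   T   T   T   T   T   T   T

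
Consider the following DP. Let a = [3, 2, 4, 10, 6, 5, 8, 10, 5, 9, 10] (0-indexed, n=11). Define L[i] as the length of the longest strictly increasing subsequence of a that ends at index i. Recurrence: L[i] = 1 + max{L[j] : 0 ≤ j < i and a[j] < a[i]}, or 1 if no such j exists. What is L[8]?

3

   i    0    1    2    3    4    5    6    7    8    9   10
a[i]    3    2    4   10    6    5    8   10    5    9   10
L[i]    1    1    2    3    3    3    4    5    3    5    6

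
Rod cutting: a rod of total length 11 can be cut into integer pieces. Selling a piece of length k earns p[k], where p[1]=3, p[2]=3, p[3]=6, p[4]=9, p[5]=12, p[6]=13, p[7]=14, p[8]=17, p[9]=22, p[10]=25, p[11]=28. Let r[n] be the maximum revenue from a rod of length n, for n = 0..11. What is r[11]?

   n    0    1    2    3    4    5    6    7    8    9   10   11
r[n]    0    3    6    9   12   15   18   21   24   27   30   33

33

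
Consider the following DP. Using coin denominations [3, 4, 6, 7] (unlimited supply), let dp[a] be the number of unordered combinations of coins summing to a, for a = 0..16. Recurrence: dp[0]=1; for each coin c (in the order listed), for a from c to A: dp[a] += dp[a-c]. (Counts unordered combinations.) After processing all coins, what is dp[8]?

after  coin     0     1     2     3     4     5     6     7     8     9    10    11    12    13    14    15    16
          3     1     0     0     1     0     0     1     0     0     1     0     0     1     0     0     1     0
          4     1     0     0     1     1     0     1     1     1     1     1     1     2     1     1     2     2
          6     1     0     0     1     1     0     2     1     1     2     2     1     4     2     2     4     4
          7     1     0     0     1     1     0     2     2     1     2     3     2     4     4     4     5     6

1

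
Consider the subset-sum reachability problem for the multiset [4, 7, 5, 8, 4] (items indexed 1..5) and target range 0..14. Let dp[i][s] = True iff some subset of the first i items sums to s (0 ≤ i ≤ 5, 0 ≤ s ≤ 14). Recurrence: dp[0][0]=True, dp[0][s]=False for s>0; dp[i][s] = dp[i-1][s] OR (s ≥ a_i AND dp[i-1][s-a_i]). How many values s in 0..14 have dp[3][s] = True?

i\s   0   1   2   3   4   5   6   7   8   9  10  11  12  13  14
  0   T   F   F   F   F   F   F   F   F   F   F   F   F   F   F
  1   T   F   F   F   T   F   F   F   F   F   F   F   F   F   F
  2   T   F   F   F   T   F   F   T   F   F   F   T   F   F   F
  3   T   F   F   F   T   T   F   T   F   T   F   T   T   F   F
  4   T   F   F   F   T   T   F   T   T   T   F   T   T   T   F
  5   T   F   F   F   T   T   F   T   T   T   F   T   T   T   F

7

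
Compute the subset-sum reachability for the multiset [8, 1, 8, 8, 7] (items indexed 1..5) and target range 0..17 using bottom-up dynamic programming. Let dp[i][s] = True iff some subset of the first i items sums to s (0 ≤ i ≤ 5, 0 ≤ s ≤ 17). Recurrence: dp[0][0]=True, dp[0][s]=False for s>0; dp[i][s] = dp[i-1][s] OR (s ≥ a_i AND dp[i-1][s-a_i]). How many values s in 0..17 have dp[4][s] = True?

i\s   0   1   2   3   4   5   6   7   8   9  10  11  12  13  14  15  16  17
  0   T   F   F   F   F   F   F   F   F   F   F   F   F   F   F   F   F   F
  1   T   F   F   F   F   F   F   F   T   F   F   F   F   F   F   F   F   F
  2   T   T   F   F   F   F   F   F   T   T   F   F   F   F   F   F   F   F
  3   T   T   F   F   F   F   F   F   T   T   F   F   F   F   F   F   T   T
  4   T   T   F   F   F   F   F   F   T   T   F   F   F   F   F   F   T   T
  5   T   T   F   F   F   F   F   T   T   T   F   F   F   F   F   T   T   T

6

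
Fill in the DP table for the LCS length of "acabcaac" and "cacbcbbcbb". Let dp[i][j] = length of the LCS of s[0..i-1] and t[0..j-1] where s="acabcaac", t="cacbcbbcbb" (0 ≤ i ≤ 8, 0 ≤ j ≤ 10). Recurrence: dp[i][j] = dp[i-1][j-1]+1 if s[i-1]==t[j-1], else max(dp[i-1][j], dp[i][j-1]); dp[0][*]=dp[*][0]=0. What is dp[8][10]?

   ''  c  a  c  b  c  b  b  c  b  b
''  0  0  0  0  0  0  0  0  0  0  0
 a  0  0  1  1  1  1  1  1  1  1  1
 c  0  1  1  2  2  2  2  2  2  2  2
 a  0  1  2  2  2  2  2  2  2  2  2
 b  0  1  2  2  3  3  3  3  3  3  3
 c  0  1  2  3  3  4  4  4  4  4  4
 a  0  1  2  3  3  4  4  4  4  4  4
 a  0  1  2  3  3  4  4  4  4  4  4
 c  0  1  2  3  3  4  4  4  5  5  5

5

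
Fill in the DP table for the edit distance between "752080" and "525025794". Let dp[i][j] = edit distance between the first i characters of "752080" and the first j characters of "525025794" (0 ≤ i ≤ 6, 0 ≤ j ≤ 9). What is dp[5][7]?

   ''  5  2  5  0  2  5  7  9  4
''  0  1  2  3  4  5  6  7  8  9
 7  1  1  2  3  4  5  6  6  7  8
 5  2  1  2  2  3  4  5  6  7  8
 2  3  2  1  2  3  3  4  5  6  7
 0  4  3  2  2  2  3  4  5  6  7
 8  5  4  3  3  3  3  4  5  6  7
 0  6  5  4  4  3  4  4  5  6  7

5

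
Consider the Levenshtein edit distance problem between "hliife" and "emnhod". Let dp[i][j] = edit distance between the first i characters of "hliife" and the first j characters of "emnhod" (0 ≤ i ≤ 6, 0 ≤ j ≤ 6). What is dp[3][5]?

5

   ''  e  m  n  h  o  d
''  0  1  2  3  4  5  6
 h  1  1  2  3  3  4  5
 l  2  2  2  3  4  4  5
 i  3  3  3  3  4  5  5
 i  4  4  4  4  4  5  6
 f  5  5  5  5  5  5  6
 e  6  5  6  6  6  6  6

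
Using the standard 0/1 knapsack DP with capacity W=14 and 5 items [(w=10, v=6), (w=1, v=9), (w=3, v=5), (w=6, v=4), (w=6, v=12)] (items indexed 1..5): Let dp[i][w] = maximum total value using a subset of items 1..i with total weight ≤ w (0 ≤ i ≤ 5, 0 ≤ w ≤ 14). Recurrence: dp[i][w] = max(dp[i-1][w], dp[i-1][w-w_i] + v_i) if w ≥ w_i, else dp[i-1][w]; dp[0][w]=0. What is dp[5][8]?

21

i\w   0   1   2   3   4   5   6   7   8   9  10  11  12  13  14
  0   0   0   0   0   0   0   0   0   0   0   0   0   0   0   0
  1   0   0   0   0   0   0   0   0   0   0   6   6   6   6   6
  2   0   9   9   9   9   9   9   9   9   9   9  15  15  15  15
  3   0   9   9   9  14  14  14  14  14  14  14  15  15  15  20
  4   0   9   9   9  14  14  14  14  14  14  18  18  18  18  20
  5   0   9   9   9  14  14  14  21  21  21  26  26  26  26  26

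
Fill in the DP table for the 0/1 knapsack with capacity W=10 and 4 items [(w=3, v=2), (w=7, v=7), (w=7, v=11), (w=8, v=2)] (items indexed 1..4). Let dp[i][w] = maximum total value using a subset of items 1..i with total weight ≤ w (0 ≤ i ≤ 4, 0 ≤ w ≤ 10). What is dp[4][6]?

i\w   0   1   2   3   4   5   6   7   8   9  10
  0   0   0   0   0   0   0   0   0   0   0   0
  1   0   0   0   2   2   2   2   2   2   2   2
  2   0   0   0   2   2   2   2   7   7   7   9
  3   0   0   0   2   2   2   2  11  11  11  13
  4   0   0   0   2   2   2   2  11  11  11  13

2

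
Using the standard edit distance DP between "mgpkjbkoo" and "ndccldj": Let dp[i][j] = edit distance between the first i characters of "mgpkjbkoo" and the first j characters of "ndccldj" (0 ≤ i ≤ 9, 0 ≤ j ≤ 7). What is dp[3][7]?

7

   ''  n  d  c  c  l  d  j
''  0  1  2  3  4  5  6  7
 m  1  1  2  3  4  5  6  7
 g  2  2  2  3  4  5  6  7
 p  3  3  3  3  4  5  6  7
 k  4  4  4  4  4  5  6  7
 j  5  5  5  5  5  5  6  6
 b  6  6  6  6  6  6  6  7
 k  7  7  7  7  7  7  7  7
 o  8  8  8  8  8  8  8  8
 o  9  9  9  9  9  9  9  9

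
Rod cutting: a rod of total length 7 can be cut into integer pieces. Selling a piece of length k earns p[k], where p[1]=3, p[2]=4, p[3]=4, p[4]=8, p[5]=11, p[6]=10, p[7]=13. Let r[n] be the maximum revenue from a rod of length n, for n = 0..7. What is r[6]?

   n    0    1    2    3    4    5    6    7
r[n]    0    3    6    9   12   15   18   21

18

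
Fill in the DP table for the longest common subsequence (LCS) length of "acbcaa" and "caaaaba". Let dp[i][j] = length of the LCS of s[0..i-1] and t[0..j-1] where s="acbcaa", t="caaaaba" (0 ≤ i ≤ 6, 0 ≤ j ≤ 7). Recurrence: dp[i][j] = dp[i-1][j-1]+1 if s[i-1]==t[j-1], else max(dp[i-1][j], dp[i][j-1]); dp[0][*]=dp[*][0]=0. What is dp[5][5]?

   ''  c  a  a  a  a  b  a
''  0  0  0  0  0  0  0  0
 a  0  0  1  1  1  1  1  1
 c  0  1  1  1  1  1  1  1
 b  0  1  1  1  1  1  2  2
 c  0  1  1  1  1  1  2  2
 a  0  1  2  2  2  2  2  3
 a  0  1  2  3  3  3  3  3

2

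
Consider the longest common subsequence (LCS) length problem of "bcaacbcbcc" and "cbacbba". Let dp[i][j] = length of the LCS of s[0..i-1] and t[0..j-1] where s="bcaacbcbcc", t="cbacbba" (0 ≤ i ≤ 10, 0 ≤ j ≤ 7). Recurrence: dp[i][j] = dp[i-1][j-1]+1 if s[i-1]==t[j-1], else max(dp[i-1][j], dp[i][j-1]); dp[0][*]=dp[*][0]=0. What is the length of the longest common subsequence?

   ''  c  b  a  c  b  b  a
''  0  0  0  0  0  0  0  0
 b  0  0  1  1  1  1  1  1
 c  0  1  1  1  2  2  2  2
 a  0  1  1  2  2  2  2  3
 a  0  1  1  2  2  2  2  3
 c  0  1  1  2  3  3  3  3
 b  0  1  2  2  3  4  4  4
 c  0  1  2  2  3  4  4  4
 b  0  1  2  2  3  4  5  5
 c  0  1  2  2  3  4  5  5
 c  0  1  2  2  3  4  5  5

5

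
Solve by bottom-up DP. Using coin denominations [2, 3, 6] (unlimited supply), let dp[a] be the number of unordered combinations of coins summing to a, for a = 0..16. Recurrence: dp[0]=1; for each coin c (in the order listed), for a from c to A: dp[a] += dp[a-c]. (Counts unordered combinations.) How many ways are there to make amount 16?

6

after  coin     0     1     2     3     4     5     6     7     8     9    10    11    12    13    14    15    16
          2     1     0     1     0     1     0     1     0     1     0     1     0     1     0     1     0     1
          3     1     0     1     1     1     1     2     1     2     2     2     2     3     2     3     3     3
          6     1     0     1     1     1     1     3     1     3     3     3     3     6     3     6     6     6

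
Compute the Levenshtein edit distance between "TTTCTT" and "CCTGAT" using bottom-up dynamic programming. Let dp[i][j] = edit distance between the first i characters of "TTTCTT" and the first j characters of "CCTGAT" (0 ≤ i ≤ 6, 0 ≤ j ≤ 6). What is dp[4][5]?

4

   ''  C  C  T  G  A  T
''  0  1  2  3  4  5  6
 T  1  1  2  2  3  4  5
 T  2  2  2  2  3  4  4
 T  3  3  3  2  3  4  4
 C  4  3  3  3  3  4  5
 T  5  4  4  3  4  4  4
 T  6  5  5  4  4  5  4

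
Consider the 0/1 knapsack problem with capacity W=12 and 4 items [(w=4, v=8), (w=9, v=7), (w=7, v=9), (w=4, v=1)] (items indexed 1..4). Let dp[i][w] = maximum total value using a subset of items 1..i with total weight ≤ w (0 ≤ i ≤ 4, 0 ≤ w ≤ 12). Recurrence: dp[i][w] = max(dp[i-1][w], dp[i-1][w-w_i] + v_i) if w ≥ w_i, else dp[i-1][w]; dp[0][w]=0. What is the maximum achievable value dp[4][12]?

17

i\w   0   1   2   3   4   5   6   7   8   9  10  11  12
  0   0   0   0   0   0   0   0   0   0   0   0   0   0
  1   0   0   0   0   8   8   8   8   8   8   8   8   8
  2   0   0   0   0   8   8   8   8   8   8   8   8   8
  3   0   0   0   0   8   8   8   9   9   9   9  17  17
  4   0   0   0   0   8   8   8   9   9   9   9  17  17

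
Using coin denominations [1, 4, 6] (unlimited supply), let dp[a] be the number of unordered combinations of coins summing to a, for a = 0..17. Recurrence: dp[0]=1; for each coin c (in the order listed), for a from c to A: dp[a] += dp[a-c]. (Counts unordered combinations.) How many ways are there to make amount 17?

10

after  coin     0     1     2     3     4     5     6     7     8     9    10    11    12    13    14    15    16    17
          1     1     1     1     1     1     1     1     1     1     1     1     1     1     1     1     1     1     1
          4     1     1     1     1     2     2     2     2     3     3     3     3     4     4     4     4     5     5
          6     1     1     1     1     2     2     3     3     4     4     5     5     7     7     8     8    10    10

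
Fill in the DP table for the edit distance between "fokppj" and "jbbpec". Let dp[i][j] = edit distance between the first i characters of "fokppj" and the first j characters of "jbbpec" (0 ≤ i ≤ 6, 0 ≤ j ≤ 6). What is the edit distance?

5

   ''  j  b  b  p  e  c
''  0  1  2  3  4  5  6
 f  1  1  2  3  4  5  6
 o  2  2  2  3  4  5  6
 k  3  3  3  3  4  5  6
 p  4  4  4  4  3  4  5
 p  5  5  5  5  4  4  5
 j  6  5  6  6  5  5  5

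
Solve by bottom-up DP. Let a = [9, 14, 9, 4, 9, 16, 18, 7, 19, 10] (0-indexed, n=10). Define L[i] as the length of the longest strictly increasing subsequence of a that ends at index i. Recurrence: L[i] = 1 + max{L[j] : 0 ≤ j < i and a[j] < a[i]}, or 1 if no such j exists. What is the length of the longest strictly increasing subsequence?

   i    0    1    2    3    4    5    6    7    8    9
a[i]    9   14    9    4    9   16   18    7   19   10
L[i]    1    2    1    1    2    3    4    2    5    3

5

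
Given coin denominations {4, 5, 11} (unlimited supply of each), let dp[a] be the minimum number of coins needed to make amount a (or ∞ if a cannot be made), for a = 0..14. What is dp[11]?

 a  0  1  2  3  4  5  6  7  8  9 10 11 12 13 14
dp  0  -  -  -  1  1  -  -  2  2  2  1  3  3  3
(- denotes ∞ / unreachable)

1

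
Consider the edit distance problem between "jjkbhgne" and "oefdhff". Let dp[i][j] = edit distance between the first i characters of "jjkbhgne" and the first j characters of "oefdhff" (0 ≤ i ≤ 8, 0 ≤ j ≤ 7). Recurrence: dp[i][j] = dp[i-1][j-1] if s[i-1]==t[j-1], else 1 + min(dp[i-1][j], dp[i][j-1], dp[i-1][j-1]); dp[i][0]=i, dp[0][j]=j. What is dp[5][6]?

   ''  o  e  f  d  h  f  f
''  0  1  2  3  4  5  6  7
 j  1  1  2  3  4  5  6  7
 j  2  2  2  3  4  5  6  7
 k  3  3  3  3  4  5  6  7
 b  4  4  4  4  4  5  6  7
 h  5  5  5  5  5  4  5  6
 g  6  6  6  6  6  5  5  6
 n  7  7  7  7  7  6  6  6
 e  8  8  7  8  8  7  7  7

5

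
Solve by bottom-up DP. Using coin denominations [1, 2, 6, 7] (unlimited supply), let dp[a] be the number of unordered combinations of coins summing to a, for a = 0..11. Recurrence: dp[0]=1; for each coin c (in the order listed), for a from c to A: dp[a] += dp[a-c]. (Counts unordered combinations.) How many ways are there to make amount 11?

12

after  coin     0     1     2     3     4     5     6     7     8     9    10    11
          1     1     1     1     1     1     1     1     1     1     1     1     1
          2     1     1     2     2     3     3     4     4     5     5     6     6
          6     1     1     2     2     3     3     5     5     7     7     9     9
          7     1     1     2     2     3     3     5     6     8     9    11    12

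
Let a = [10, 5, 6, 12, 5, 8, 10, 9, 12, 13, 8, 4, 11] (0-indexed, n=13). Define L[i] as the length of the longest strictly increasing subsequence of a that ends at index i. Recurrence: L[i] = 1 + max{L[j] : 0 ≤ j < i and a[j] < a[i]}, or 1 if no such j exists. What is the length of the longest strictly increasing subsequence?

   i    0    1    2    3    4    5    6    7    8    9   10   11   12
a[i]   10    5    6   12    5    8   10    9   12   13    8    4   11
L[i]    1    1    2    3    1    3    4    4    5    6    3    1    5

6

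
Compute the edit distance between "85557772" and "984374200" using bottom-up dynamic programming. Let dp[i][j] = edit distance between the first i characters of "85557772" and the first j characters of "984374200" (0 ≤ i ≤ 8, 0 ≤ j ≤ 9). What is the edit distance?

8

   ''  9  8  4  3  7  4  2  0  0
''  0  1  2  3  4  5  6  7  8  9
 8  1  1  1  2  3  4  5  6  7  8
 5  2  2  2  2  3  4  5  6  7  8
 5  3  3  3  3  3  4  5  6  7  8
 5  4  4  4  4  4  4  5  6  7  8
 7  5  5  5  5  5  4  5  6  7  8
 7  6  6  6  6  6  5  5  6  7  8
 7  7  7  7  7  7  6  6  6  7  8
 2  8  8  8  8  8  7  7  6  7  8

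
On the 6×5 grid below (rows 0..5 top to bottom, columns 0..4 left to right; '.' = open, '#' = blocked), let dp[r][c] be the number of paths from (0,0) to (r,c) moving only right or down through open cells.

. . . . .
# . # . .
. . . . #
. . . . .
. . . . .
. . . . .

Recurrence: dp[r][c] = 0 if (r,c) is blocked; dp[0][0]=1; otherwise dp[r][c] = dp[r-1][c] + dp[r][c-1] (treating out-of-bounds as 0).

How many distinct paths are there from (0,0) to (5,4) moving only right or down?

22

r\c   0   1   2   3   4
  0   1   1   1   1   1
  1   0   1   0   1   2
  2   0   1   1   2   0
  3   0   1   2   4   4
  4   0   1   3   7  11
  5   0   1   4  11  22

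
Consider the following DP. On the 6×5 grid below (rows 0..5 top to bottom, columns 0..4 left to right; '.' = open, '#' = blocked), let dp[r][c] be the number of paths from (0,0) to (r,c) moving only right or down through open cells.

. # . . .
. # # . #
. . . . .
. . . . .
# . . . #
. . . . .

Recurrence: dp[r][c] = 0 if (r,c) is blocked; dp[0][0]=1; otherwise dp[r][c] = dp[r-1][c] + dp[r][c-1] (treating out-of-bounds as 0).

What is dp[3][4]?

r\c   0   1   2   3   4
  0   1   0   0   0   0
  1   1   0   0   0   0
  2   1   1   1   1   1
  3   1   2   3   4   5
  4   0   2   5   9   0
  5   0   2   7  16  16

5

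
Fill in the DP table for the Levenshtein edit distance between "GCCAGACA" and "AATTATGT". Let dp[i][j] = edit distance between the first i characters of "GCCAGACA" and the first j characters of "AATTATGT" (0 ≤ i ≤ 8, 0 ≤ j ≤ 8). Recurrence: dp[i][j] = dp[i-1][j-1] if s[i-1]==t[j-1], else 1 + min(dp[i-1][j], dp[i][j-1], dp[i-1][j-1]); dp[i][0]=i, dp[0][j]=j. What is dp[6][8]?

   ''  A  A  T  T  A  T  G  T
''  0  1  2  3  4  5  6  7  8
 G  1  1  2  3  4  5  6  6  7
 C  2  2  2  3  4  5  6  7  7
 C  3  3  3  3  4  5  6  7  8
 A  4  3  3  4  4  4  5  6  7
 G  5  4  4  4  5  5  5  5  6
 A  6  5  4  5  5  5  6  6  6
 C  7  6  5  5  6  6  6  7  7
 A  8  7  6  6  6  6  7  7  8

6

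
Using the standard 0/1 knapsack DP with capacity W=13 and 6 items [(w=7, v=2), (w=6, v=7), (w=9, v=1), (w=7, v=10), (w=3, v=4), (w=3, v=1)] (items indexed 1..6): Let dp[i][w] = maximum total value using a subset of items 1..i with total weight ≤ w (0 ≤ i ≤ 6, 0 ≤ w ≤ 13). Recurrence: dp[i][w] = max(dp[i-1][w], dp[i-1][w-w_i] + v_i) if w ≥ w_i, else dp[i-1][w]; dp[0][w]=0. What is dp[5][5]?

i\w   0   1   2   3   4   5   6   7   8   9  10  11  12  13
  0   0   0   0   0   0   0   0   0   0   0   0   0   0   0
  1   0   0   0   0   0   0   0   2   2   2   2   2   2   2
  2   0   0   0   0   0   0   7   7   7   7   7   7   7   9
  3   0   0   0   0   0   0   7   7   7   7   7   7   7   9
  4   0   0   0   0   0   0   7  10  10  10  10  10  10  17
  5   0   0   0   4   4   4   7  10  10  11  14  14  14  17
  6   0   0   0   4   4   4   7  10  10  11  14  14  14  17

4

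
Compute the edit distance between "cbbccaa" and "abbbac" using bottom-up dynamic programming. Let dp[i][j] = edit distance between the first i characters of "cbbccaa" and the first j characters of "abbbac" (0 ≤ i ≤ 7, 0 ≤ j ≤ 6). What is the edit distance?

4

   ''  a  b  b  b  a  c
''  0  1  2  3  4  5  6
 c  1  1  2  3  4  5  5
 b  2  2  1  2  3  4  5
 b  3  3  2  1  2  3  4
 c  4  4  3  2  2  3  3
 c  5  5  4  3  3  3  3
 a  6  5  5  4  4  3  4
 a  7  6  6  5  5  4  4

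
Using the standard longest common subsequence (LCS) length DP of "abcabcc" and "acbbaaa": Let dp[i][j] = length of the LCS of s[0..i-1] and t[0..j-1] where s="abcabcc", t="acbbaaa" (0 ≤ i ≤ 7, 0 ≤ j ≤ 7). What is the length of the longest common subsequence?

   ''  a  c  b  b  a  a  a
''  0  0  0  0  0  0  0  0
 a  0  1  1  1  1  1  1  1
 b  0  1  1  2  2  2  2  2
 c  0  1  2  2  2  2  2  2
 a  0  1  2  2  2  3  3  3
 b  0  1  2  3  3  3  3  3
 c  0  1  2  3  3  3  3  3
 c  0  1  2  3  3  3  3  3

3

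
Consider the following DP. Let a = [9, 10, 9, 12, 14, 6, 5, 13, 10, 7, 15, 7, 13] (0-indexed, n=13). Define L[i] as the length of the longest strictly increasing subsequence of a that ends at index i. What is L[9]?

2

   i    0    1    2    3    4    5    6    7    8    9   10   11   12
a[i]    9   10    9   12   14    6    5   13   10    7   15    7   13
L[i]    1    2    1    3    4    1    1    4    2    2    5    2    4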